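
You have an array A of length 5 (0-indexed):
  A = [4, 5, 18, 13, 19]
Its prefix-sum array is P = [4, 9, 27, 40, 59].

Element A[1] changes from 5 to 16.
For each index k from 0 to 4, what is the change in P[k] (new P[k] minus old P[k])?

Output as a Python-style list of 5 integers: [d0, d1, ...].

Answer: [0, 11, 11, 11, 11]

Derivation:
Element change: A[1] 5 -> 16, delta = 11
For k < 1: P[k] unchanged, delta_P[k] = 0
For k >= 1: P[k] shifts by exactly 11
Delta array: [0, 11, 11, 11, 11]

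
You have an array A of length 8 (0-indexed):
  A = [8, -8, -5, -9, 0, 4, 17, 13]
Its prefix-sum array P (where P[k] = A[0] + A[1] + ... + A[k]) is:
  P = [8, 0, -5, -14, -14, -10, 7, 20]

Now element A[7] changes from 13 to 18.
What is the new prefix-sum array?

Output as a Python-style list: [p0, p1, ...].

Change: A[7] 13 -> 18, delta = 5
P[k] for k < 7: unchanged (A[7] not included)
P[k] for k >= 7: shift by delta = 5
  P[0] = 8 + 0 = 8
  P[1] = 0 + 0 = 0
  P[2] = -5 + 0 = -5
  P[3] = -14 + 0 = -14
  P[4] = -14 + 0 = -14
  P[5] = -10 + 0 = -10
  P[6] = 7 + 0 = 7
  P[7] = 20 + 5 = 25

Answer: [8, 0, -5, -14, -14, -10, 7, 25]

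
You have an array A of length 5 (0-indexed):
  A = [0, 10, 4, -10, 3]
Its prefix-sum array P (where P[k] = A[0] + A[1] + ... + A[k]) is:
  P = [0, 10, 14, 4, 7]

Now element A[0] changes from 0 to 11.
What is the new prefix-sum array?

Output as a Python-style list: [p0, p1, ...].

Change: A[0] 0 -> 11, delta = 11
P[k] for k < 0: unchanged (A[0] not included)
P[k] for k >= 0: shift by delta = 11
  P[0] = 0 + 11 = 11
  P[1] = 10 + 11 = 21
  P[2] = 14 + 11 = 25
  P[3] = 4 + 11 = 15
  P[4] = 7 + 11 = 18

Answer: [11, 21, 25, 15, 18]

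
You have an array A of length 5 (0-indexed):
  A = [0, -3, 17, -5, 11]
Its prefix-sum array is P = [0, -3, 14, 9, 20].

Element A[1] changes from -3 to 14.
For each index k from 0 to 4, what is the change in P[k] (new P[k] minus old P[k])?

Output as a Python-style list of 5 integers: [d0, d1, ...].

Element change: A[1] -3 -> 14, delta = 17
For k < 1: P[k] unchanged, delta_P[k] = 0
For k >= 1: P[k] shifts by exactly 17
Delta array: [0, 17, 17, 17, 17]

Answer: [0, 17, 17, 17, 17]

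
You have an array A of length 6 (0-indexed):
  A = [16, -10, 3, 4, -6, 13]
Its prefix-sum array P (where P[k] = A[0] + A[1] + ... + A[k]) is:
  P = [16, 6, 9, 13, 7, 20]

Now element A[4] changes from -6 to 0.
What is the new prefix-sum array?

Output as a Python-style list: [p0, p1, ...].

Answer: [16, 6, 9, 13, 13, 26]

Derivation:
Change: A[4] -6 -> 0, delta = 6
P[k] for k < 4: unchanged (A[4] not included)
P[k] for k >= 4: shift by delta = 6
  P[0] = 16 + 0 = 16
  P[1] = 6 + 0 = 6
  P[2] = 9 + 0 = 9
  P[3] = 13 + 0 = 13
  P[4] = 7 + 6 = 13
  P[5] = 20 + 6 = 26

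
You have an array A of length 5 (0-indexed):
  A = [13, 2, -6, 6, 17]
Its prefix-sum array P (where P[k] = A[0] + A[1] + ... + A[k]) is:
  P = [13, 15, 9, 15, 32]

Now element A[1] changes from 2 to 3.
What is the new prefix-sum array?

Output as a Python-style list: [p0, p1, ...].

Change: A[1] 2 -> 3, delta = 1
P[k] for k < 1: unchanged (A[1] not included)
P[k] for k >= 1: shift by delta = 1
  P[0] = 13 + 0 = 13
  P[1] = 15 + 1 = 16
  P[2] = 9 + 1 = 10
  P[3] = 15 + 1 = 16
  P[4] = 32 + 1 = 33

Answer: [13, 16, 10, 16, 33]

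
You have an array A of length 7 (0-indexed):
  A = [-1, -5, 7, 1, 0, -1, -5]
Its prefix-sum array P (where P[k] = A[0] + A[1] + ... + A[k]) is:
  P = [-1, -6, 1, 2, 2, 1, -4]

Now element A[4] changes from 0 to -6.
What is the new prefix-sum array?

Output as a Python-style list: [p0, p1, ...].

Change: A[4] 0 -> -6, delta = -6
P[k] for k < 4: unchanged (A[4] not included)
P[k] for k >= 4: shift by delta = -6
  P[0] = -1 + 0 = -1
  P[1] = -6 + 0 = -6
  P[2] = 1 + 0 = 1
  P[3] = 2 + 0 = 2
  P[4] = 2 + -6 = -4
  P[5] = 1 + -6 = -5
  P[6] = -4 + -6 = -10

Answer: [-1, -6, 1, 2, -4, -5, -10]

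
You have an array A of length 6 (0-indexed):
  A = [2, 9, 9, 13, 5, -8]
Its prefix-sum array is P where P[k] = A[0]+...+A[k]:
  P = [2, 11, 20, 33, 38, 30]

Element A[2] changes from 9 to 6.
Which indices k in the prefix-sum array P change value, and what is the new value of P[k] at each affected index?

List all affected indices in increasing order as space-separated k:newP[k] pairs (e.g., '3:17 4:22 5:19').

Answer: 2:17 3:30 4:35 5:27

Derivation:
P[k] = A[0] + ... + A[k]
P[k] includes A[2] iff k >= 2
Affected indices: 2, 3, ..., 5; delta = -3
  P[2]: 20 + -3 = 17
  P[3]: 33 + -3 = 30
  P[4]: 38 + -3 = 35
  P[5]: 30 + -3 = 27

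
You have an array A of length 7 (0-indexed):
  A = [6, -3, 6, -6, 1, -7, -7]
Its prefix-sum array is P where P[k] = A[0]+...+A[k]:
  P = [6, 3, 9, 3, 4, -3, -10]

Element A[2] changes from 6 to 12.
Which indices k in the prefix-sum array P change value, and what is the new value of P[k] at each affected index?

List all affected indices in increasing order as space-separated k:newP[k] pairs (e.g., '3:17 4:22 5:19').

Answer: 2:15 3:9 4:10 5:3 6:-4

Derivation:
P[k] = A[0] + ... + A[k]
P[k] includes A[2] iff k >= 2
Affected indices: 2, 3, ..., 6; delta = 6
  P[2]: 9 + 6 = 15
  P[3]: 3 + 6 = 9
  P[4]: 4 + 6 = 10
  P[5]: -3 + 6 = 3
  P[6]: -10 + 6 = -4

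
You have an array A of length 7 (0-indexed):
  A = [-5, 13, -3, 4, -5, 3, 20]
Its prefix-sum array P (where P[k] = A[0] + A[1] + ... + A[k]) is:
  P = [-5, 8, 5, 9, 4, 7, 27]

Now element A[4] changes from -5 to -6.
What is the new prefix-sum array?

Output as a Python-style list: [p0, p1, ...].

Answer: [-5, 8, 5, 9, 3, 6, 26]

Derivation:
Change: A[4] -5 -> -6, delta = -1
P[k] for k < 4: unchanged (A[4] not included)
P[k] for k >= 4: shift by delta = -1
  P[0] = -5 + 0 = -5
  P[1] = 8 + 0 = 8
  P[2] = 5 + 0 = 5
  P[3] = 9 + 0 = 9
  P[4] = 4 + -1 = 3
  P[5] = 7 + -1 = 6
  P[6] = 27 + -1 = 26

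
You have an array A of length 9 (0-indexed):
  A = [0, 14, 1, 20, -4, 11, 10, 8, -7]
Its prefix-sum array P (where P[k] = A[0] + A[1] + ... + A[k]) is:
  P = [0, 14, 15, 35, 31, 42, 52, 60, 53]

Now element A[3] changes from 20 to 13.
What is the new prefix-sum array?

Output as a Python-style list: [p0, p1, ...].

Change: A[3] 20 -> 13, delta = -7
P[k] for k < 3: unchanged (A[3] not included)
P[k] for k >= 3: shift by delta = -7
  P[0] = 0 + 0 = 0
  P[1] = 14 + 0 = 14
  P[2] = 15 + 0 = 15
  P[3] = 35 + -7 = 28
  P[4] = 31 + -7 = 24
  P[5] = 42 + -7 = 35
  P[6] = 52 + -7 = 45
  P[7] = 60 + -7 = 53
  P[8] = 53 + -7 = 46

Answer: [0, 14, 15, 28, 24, 35, 45, 53, 46]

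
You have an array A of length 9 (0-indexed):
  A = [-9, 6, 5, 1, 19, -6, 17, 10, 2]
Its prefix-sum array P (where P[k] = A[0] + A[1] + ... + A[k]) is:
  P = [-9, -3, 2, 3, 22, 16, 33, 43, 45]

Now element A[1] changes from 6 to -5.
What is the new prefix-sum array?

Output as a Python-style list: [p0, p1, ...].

Answer: [-9, -14, -9, -8, 11, 5, 22, 32, 34]

Derivation:
Change: A[1] 6 -> -5, delta = -11
P[k] for k < 1: unchanged (A[1] not included)
P[k] for k >= 1: shift by delta = -11
  P[0] = -9 + 0 = -9
  P[1] = -3 + -11 = -14
  P[2] = 2 + -11 = -9
  P[3] = 3 + -11 = -8
  P[4] = 22 + -11 = 11
  P[5] = 16 + -11 = 5
  P[6] = 33 + -11 = 22
  P[7] = 43 + -11 = 32
  P[8] = 45 + -11 = 34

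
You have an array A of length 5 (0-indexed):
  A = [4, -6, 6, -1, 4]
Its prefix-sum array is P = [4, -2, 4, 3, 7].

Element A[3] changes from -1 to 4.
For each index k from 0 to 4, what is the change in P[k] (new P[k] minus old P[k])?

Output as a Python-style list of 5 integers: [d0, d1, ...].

Answer: [0, 0, 0, 5, 5]

Derivation:
Element change: A[3] -1 -> 4, delta = 5
For k < 3: P[k] unchanged, delta_P[k] = 0
For k >= 3: P[k] shifts by exactly 5
Delta array: [0, 0, 0, 5, 5]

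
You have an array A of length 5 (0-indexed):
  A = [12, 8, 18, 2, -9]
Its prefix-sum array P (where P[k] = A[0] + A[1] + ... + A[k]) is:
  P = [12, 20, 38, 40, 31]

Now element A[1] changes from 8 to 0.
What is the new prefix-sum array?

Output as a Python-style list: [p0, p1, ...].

Change: A[1] 8 -> 0, delta = -8
P[k] for k < 1: unchanged (A[1] not included)
P[k] for k >= 1: shift by delta = -8
  P[0] = 12 + 0 = 12
  P[1] = 20 + -8 = 12
  P[2] = 38 + -8 = 30
  P[3] = 40 + -8 = 32
  P[4] = 31 + -8 = 23

Answer: [12, 12, 30, 32, 23]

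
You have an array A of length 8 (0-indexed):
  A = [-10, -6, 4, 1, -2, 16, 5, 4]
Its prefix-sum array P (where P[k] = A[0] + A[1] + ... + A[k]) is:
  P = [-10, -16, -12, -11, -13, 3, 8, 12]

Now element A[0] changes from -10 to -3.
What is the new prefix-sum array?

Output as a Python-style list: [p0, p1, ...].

Answer: [-3, -9, -5, -4, -6, 10, 15, 19]

Derivation:
Change: A[0] -10 -> -3, delta = 7
P[k] for k < 0: unchanged (A[0] not included)
P[k] for k >= 0: shift by delta = 7
  P[0] = -10 + 7 = -3
  P[1] = -16 + 7 = -9
  P[2] = -12 + 7 = -5
  P[3] = -11 + 7 = -4
  P[4] = -13 + 7 = -6
  P[5] = 3 + 7 = 10
  P[6] = 8 + 7 = 15
  P[7] = 12 + 7 = 19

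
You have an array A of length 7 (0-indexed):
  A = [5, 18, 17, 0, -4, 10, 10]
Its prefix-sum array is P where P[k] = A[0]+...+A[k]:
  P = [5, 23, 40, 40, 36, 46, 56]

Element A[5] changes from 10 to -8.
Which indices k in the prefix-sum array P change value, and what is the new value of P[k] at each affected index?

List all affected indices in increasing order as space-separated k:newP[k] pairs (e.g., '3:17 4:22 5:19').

Answer: 5:28 6:38

Derivation:
P[k] = A[0] + ... + A[k]
P[k] includes A[5] iff k >= 5
Affected indices: 5, 6, ..., 6; delta = -18
  P[5]: 46 + -18 = 28
  P[6]: 56 + -18 = 38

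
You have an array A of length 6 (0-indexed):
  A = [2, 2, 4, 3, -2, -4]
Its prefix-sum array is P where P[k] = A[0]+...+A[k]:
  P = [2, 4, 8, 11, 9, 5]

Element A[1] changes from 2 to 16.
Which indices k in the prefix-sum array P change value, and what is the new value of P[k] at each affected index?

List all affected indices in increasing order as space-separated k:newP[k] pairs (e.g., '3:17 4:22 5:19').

Answer: 1:18 2:22 3:25 4:23 5:19

Derivation:
P[k] = A[0] + ... + A[k]
P[k] includes A[1] iff k >= 1
Affected indices: 1, 2, ..., 5; delta = 14
  P[1]: 4 + 14 = 18
  P[2]: 8 + 14 = 22
  P[3]: 11 + 14 = 25
  P[4]: 9 + 14 = 23
  P[5]: 5 + 14 = 19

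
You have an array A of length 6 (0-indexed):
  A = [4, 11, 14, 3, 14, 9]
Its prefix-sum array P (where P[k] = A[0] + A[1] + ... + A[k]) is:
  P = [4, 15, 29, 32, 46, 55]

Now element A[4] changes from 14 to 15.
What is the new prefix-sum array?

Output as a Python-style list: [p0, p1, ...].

Answer: [4, 15, 29, 32, 47, 56]

Derivation:
Change: A[4] 14 -> 15, delta = 1
P[k] for k < 4: unchanged (A[4] not included)
P[k] for k >= 4: shift by delta = 1
  P[0] = 4 + 0 = 4
  P[1] = 15 + 0 = 15
  P[2] = 29 + 0 = 29
  P[3] = 32 + 0 = 32
  P[4] = 46 + 1 = 47
  P[5] = 55 + 1 = 56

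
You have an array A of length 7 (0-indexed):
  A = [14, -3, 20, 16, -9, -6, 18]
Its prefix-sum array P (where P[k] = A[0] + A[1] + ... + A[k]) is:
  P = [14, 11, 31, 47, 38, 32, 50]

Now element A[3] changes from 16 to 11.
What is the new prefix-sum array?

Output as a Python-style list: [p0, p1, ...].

Answer: [14, 11, 31, 42, 33, 27, 45]

Derivation:
Change: A[3] 16 -> 11, delta = -5
P[k] for k < 3: unchanged (A[3] not included)
P[k] for k >= 3: shift by delta = -5
  P[0] = 14 + 0 = 14
  P[1] = 11 + 0 = 11
  P[2] = 31 + 0 = 31
  P[3] = 47 + -5 = 42
  P[4] = 38 + -5 = 33
  P[5] = 32 + -5 = 27
  P[6] = 50 + -5 = 45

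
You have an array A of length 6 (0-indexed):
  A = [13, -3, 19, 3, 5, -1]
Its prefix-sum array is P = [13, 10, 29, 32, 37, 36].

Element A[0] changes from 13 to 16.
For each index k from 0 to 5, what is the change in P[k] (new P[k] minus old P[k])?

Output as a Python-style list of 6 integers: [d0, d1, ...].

Answer: [3, 3, 3, 3, 3, 3]

Derivation:
Element change: A[0] 13 -> 16, delta = 3
For k < 0: P[k] unchanged, delta_P[k] = 0
For k >= 0: P[k] shifts by exactly 3
Delta array: [3, 3, 3, 3, 3, 3]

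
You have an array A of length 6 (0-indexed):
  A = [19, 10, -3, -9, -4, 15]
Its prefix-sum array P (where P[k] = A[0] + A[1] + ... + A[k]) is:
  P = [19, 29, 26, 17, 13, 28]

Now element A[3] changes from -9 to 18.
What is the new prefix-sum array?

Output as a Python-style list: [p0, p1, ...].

Change: A[3] -9 -> 18, delta = 27
P[k] for k < 3: unchanged (A[3] not included)
P[k] for k >= 3: shift by delta = 27
  P[0] = 19 + 0 = 19
  P[1] = 29 + 0 = 29
  P[2] = 26 + 0 = 26
  P[3] = 17 + 27 = 44
  P[4] = 13 + 27 = 40
  P[5] = 28 + 27 = 55

Answer: [19, 29, 26, 44, 40, 55]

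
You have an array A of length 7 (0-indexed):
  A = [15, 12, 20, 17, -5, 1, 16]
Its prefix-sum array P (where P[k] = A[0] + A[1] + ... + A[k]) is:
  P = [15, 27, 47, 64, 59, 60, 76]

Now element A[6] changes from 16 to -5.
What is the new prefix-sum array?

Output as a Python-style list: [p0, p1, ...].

Answer: [15, 27, 47, 64, 59, 60, 55]

Derivation:
Change: A[6] 16 -> -5, delta = -21
P[k] for k < 6: unchanged (A[6] not included)
P[k] for k >= 6: shift by delta = -21
  P[0] = 15 + 0 = 15
  P[1] = 27 + 0 = 27
  P[2] = 47 + 0 = 47
  P[3] = 64 + 0 = 64
  P[4] = 59 + 0 = 59
  P[5] = 60 + 0 = 60
  P[6] = 76 + -21 = 55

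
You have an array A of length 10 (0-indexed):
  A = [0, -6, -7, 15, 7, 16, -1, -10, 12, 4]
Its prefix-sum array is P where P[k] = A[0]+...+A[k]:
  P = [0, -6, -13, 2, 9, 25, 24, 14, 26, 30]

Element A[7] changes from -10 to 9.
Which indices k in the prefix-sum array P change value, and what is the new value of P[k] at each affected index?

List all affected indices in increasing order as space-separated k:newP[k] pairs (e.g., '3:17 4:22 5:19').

P[k] = A[0] + ... + A[k]
P[k] includes A[7] iff k >= 7
Affected indices: 7, 8, ..., 9; delta = 19
  P[7]: 14 + 19 = 33
  P[8]: 26 + 19 = 45
  P[9]: 30 + 19 = 49

Answer: 7:33 8:45 9:49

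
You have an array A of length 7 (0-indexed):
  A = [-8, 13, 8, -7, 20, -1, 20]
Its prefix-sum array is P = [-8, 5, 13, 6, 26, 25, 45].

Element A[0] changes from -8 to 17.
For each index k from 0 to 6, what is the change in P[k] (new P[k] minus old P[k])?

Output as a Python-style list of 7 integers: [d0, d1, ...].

Element change: A[0] -8 -> 17, delta = 25
For k < 0: P[k] unchanged, delta_P[k] = 0
For k >= 0: P[k] shifts by exactly 25
Delta array: [25, 25, 25, 25, 25, 25, 25]

Answer: [25, 25, 25, 25, 25, 25, 25]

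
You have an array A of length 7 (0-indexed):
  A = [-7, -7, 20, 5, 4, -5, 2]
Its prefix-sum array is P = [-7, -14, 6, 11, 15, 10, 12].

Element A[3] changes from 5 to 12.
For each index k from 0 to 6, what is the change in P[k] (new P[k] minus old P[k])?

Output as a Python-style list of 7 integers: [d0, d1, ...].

Element change: A[3] 5 -> 12, delta = 7
For k < 3: P[k] unchanged, delta_P[k] = 0
For k >= 3: P[k] shifts by exactly 7
Delta array: [0, 0, 0, 7, 7, 7, 7]

Answer: [0, 0, 0, 7, 7, 7, 7]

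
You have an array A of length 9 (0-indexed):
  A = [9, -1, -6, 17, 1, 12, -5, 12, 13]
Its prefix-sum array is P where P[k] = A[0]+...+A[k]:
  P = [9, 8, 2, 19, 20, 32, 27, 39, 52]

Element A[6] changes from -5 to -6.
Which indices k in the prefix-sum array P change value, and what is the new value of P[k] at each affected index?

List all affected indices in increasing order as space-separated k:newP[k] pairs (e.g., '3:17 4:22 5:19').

Answer: 6:26 7:38 8:51

Derivation:
P[k] = A[0] + ... + A[k]
P[k] includes A[6] iff k >= 6
Affected indices: 6, 7, ..., 8; delta = -1
  P[6]: 27 + -1 = 26
  P[7]: 39 + -1 = 38
  P[8]: 52 + -1 = 51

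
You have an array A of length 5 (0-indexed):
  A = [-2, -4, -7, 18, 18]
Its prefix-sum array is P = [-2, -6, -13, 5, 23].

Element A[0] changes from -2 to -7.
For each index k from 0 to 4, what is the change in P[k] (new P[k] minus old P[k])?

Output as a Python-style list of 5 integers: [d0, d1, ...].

Answer: [-5, -5, -5, -5, -5]

Derivation:
Element change: A[0] -2 -> -7, delta = -5
For k < 0: P[k] unchanged, delta_P[k] = 0
For k >= 0: P[k] shifts by exactly -5
Delta array: [-5, -5, -5, -5, -5]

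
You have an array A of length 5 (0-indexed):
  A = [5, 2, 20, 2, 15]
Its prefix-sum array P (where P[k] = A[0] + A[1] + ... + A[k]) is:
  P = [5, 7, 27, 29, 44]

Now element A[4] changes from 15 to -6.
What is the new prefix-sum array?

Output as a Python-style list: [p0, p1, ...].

Change: A[4] 15 -> -6, delta = -21
P[k] for k < 4: unchanged (A[4] not included)
P[k] for k >= 4: shift by delta = -21
  P[0] = 5 + 0 = 5
  P[1] = 7 + 0 = 7
  P[2] = 27 + 0 = 27
  P[3] = 29 + 0 = 29
  P[4] = 44 + -21 = 23

Answer: [5, 7, 27, 29, 23]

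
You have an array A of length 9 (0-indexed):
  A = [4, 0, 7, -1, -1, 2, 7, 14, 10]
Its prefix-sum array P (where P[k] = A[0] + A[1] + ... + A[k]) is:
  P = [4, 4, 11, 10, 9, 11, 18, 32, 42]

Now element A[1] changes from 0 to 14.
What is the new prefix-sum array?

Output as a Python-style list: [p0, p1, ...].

Answer: [4, 18, 25, 24, 23, 25, 32, 46, 56]

Derivation:
Change: A[1] 0 -> 14, delta = 14
P[k] for k < 1: unchanged (A[1] not included)
P[k] for k >= 1: shift by delta = 14
  P[0] = 4 + 0 = 4
  P[1] = 4 + 14 = 18
  P[2] = 11 + 14 = 25
  P[3] = 10 + 14 = 24
  P[4] = 9 + 14 = 23
  P[5] = 11 + 14 = 25
  P[6] = 18 + 14 = 32
  P[7] = 32 + 14 = 46
  P[8] = 42 + 14 = 56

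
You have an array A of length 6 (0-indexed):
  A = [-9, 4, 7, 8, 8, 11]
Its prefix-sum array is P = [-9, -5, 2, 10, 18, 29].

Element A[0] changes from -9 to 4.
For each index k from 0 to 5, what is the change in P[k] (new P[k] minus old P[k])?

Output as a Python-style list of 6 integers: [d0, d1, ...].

Element change: A[0] -9 -> 4, delta = 13
For k < 0: P[k] unchanged, delta_P[k] = 0
For k >= 0: P[k] shifts by exactly 13
Delta array: [13, 13, 13, 13, 13, 13]

Answer: [13, 13, 13, 13, 13, 13]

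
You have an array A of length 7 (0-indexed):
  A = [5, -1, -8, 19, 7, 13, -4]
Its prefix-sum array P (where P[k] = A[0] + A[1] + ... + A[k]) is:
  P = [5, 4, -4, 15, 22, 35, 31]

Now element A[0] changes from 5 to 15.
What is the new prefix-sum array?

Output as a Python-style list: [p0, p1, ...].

Change: A[0] 5 -> 15, delta = 10
P[k] for k < 0: unchanged (A[0] not included)
P[k] for k >= 0: shift by delta = 10
  P[0] = 5 + 10 = 15
  P[1] = 4 + 10 = 14
  P[2] = -4 + 10 = 6
  P[3] = 15 + 10 = 25
  P[4] = 22 + 10 = 32
  P[5] = 35 + 10 = 45
  P[6] = 31 + 10 = 41

Answer: [15, 14, 6, 25, 32, 45, 41]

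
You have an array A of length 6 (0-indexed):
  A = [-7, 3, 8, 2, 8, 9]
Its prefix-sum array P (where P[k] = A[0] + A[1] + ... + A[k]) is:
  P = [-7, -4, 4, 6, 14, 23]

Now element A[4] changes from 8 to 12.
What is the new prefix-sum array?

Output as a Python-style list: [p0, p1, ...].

Change: A[4] 8 -> 12, delta = 4
P[k] for k < 4: unchanged (A[4] not included)
P[k] for k >= 4: shift by delta = 4
  P[0] = -7 + 0 = -7
  P[1] = -4 + 0 = -4
  P[2] = 4 + 0 = 4
  P[3] = 6 + 0 = 6
  P[4] = 14 + 4 = 18
  P[5] = 23 + 4 = 27

Answer: [-7, -4, 4, 6, 18, 27]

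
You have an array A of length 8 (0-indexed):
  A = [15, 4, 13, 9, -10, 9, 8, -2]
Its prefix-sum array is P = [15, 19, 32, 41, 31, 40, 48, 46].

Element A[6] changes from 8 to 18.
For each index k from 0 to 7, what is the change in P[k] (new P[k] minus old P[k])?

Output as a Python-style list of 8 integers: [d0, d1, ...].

Element change: A[6] 8 -> 18, delta = 10
For k < 6: P[k] unchanged, delta_P[k] = 0
For k >= 6: P[k] shifts by exactly 10
Delta array: [0, 0, 0, 0, 0, 0, 10, 10]

Answer: [0, 0, 0, 0, 0, 0, 10, 10]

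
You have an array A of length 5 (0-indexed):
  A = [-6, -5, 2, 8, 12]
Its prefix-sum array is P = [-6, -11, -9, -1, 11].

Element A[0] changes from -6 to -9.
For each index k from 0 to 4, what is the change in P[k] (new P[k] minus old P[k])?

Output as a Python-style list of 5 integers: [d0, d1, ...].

Answer: [-3, -3, -3, -3, -3]

Derivation:
Element change: A[0] -6 -> -9, delta = -3
For k < 0: P[k] unchanged, delta_P[k] = 0
For k >= 0: P[k] shifts by exactly -3
Delta array: [-3, -3, -3, -3, -3]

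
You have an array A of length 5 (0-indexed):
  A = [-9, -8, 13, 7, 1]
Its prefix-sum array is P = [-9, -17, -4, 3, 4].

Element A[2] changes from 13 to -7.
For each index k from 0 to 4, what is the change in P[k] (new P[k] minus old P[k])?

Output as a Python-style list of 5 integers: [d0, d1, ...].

Answer: [0, 0, -20, -20, -20]

Derivation:
Element change: A[2] 13 -> -7, delta = -20
For k < 2: P[k] unchanged, delta_P[k] = 0
For k >= 2: P[k] shifts by exactly -20
Delta array: [0, 0, -20, -20, -20]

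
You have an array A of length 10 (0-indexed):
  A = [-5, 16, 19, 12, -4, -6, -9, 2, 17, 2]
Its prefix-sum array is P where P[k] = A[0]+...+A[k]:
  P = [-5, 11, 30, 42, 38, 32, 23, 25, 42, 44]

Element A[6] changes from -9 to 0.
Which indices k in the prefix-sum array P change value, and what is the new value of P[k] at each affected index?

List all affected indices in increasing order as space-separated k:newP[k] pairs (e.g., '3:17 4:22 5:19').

P[k] = A[0] + ... + A[k]
P[k] includes A[6] iff k >= 6
Affected indices: 6, 7, ..., 9; delta = 9
  P[6]: 23 + 9 = 32
  P[7]: 25 + 9 = 34
  P[8]: 42 + 9 = 51
  P[9]: 44 + 9 = 53

Answer: 6:32 7:34 8:51 9:53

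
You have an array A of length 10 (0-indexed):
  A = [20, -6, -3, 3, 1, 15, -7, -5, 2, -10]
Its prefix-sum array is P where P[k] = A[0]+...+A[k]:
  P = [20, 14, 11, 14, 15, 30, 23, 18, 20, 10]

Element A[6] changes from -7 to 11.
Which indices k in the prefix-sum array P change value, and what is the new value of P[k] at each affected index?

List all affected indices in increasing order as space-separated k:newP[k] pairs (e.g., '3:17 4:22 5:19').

P[k] = A[0] + ... + A[k]
P[k] includes A[6] iff k >= 6
Affected indices: 6, 7, ..., 9; delta = 18
  P[6]: 23 + 18 = 41
  P[7]: 18 + 18 = 36
  P[8]: 20 + 18 = 38
  P[9]: 10 + 18 = 28

Answer: 6:41 7:36 8:38 9:28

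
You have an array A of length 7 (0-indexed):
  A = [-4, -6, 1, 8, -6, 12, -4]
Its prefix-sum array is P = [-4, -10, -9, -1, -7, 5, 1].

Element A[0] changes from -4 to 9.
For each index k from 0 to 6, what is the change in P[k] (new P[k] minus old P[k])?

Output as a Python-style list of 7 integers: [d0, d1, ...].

Element change: A[0] -4 -> 9, delta = 13
For k < 0: P[k] unchanged, delta_P[k] = 0
For k >= 0: P[k] shifts by exactly 13
Delta array: [13, 13, 13, 13, 13, 13, 13]

Answer: [13, 13, 13, 13, 13, 13, 13]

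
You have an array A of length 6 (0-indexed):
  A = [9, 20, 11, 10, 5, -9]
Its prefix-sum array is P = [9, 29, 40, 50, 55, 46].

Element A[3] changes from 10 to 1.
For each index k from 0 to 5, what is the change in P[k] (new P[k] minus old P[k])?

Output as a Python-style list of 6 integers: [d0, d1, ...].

Element change: A[3] 10 -> 1, delta = -9
For k < 3: P[k] unchanged, delta_P[k] = 0
For k >= 3: P[k] shifts by exactly -9
Delta array: [0, 0, 0, -9, -9, -9]

Answer: [0, 0, 0, -9, -9, -9]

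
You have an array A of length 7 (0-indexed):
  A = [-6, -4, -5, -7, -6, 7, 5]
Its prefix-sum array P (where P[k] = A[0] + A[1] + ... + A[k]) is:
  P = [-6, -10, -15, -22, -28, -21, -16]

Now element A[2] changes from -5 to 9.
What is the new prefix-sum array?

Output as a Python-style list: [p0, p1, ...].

Answer: [-6, -10, -1, -8, -14, -7, -2]

Derivation:
Change: A[2] -5 -> 9, delta = 14
P[k] for k < 2: unchanged (A[2] not included)
P[k] for k >= 2: shift by delta = 14
  P[0] = -6 + 0 = -6
  P[1] = -10 + 0 = -10
  P[2] = -15 + 14 = -1
  P[3] = -22 + 14 = -8
  P[4] = -28 + 14 = -14
  P[5] = -21 + 14 = -7
  P[6] = -16 + 14 = -2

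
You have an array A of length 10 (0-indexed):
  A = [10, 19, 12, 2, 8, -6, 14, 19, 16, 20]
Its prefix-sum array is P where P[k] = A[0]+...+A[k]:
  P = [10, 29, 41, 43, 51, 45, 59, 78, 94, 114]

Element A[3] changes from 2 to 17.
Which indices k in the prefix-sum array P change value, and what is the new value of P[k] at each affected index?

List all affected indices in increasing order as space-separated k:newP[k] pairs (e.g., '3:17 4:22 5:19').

Answer: 3:58 4:66 5:60 6:74 7:93 8:109 9:129

Derivation:
P[k] = A[0] + ... + A[k]
P[k] includes A[3] iff k >= 3
Affected indices: 3, 4, ..., 9; delta = 15
  P[3]: 43 + 15 = 58
  P[4]: 51 + 15 = 66
  P[5]: 45 + 15 = 60
  P[6]: 59 + 15 = 74
  P[7]: 78 + 15 = 93
  P[8]: 94 + 15 = 109
  P[9]: 114 + 15 = 129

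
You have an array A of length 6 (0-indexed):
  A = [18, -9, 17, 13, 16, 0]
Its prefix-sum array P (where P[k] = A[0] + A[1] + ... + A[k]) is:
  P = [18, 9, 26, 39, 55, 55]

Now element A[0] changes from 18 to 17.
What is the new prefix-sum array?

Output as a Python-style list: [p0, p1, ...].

Answer: [17, 8, 25, 38, 54, 54]

Derivation:
Change: A[0] 18 -> 17, delta = -1
P[k] for k < 0: unchanged (A[0] not included)
P[k] for k >= 0: shift by delta = -1
  P[0] = 18 + -1 = 17
  P[1] = 9 + -1 = 8
  P[2] = 26 + -1 = 25
  P[3] = 39 + -1 = 38
  P[4] = 55 + -1 = 54
  P[5] = 55 + -1 = 54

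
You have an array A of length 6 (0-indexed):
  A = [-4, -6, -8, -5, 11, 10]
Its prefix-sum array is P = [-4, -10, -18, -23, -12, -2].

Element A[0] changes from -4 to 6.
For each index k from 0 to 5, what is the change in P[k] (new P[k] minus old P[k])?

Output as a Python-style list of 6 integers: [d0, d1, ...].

Answer: [10, 10, 10, 10, 10, 10]

Derivation:
Element change: A[0] -4 -> 6, delta = 10
For k < 0: P[k] unchanged, delta_P[k] = 0
For k >= 0: P[k] shifts by exactly 10
Delta array: [10, 10, 10, 10, 10, 10]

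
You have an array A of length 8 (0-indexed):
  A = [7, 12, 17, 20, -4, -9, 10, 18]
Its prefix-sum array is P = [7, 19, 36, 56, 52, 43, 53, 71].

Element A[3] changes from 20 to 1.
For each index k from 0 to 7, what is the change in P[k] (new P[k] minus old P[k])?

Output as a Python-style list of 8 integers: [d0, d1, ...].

Element change: A[3] 20 -> 1, delta = -19
For k < 3: P[k] unchanged, delta_P[k] = 0
For k >= 3: P[k] shifts by exactly -19
Delta array: [0, 0, 0, -19, -19, -19, -19, -19]

Answer: [0, 0, 0, -19, -19, -19, -19, -19]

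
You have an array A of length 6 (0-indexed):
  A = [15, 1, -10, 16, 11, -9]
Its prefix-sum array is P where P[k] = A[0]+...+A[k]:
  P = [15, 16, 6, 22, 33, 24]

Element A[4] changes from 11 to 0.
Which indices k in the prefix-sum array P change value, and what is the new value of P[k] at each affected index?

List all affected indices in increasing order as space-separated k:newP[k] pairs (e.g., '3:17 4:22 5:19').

Answer: 4:22 5:13

Derivation:
P[k] = A[0] + ... + A[k]
P[k] includes A[4] iff k >= 4
Affected indices: 4, 5, ..., 5; delta = -11
  P[4]: 33 + -11 = 22
  P[5]: 24 + -11 = 13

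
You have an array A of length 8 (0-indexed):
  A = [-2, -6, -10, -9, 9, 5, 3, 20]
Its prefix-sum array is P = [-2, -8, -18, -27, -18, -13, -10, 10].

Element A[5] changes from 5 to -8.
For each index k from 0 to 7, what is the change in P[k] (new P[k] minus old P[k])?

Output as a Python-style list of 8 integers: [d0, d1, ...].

Answer: [0, 0, 0, 0, 0, -13, -13, -13]

Derivation:
Element change: A[5] 5 -> -8, delta = -13
For k < 5: P[k] unchanged, delta_P[k] = 0
For k >= 5: P[k] shifts by exactly -13
Delta array: [0, 0, 0, 0, 0, -13, -13, -13]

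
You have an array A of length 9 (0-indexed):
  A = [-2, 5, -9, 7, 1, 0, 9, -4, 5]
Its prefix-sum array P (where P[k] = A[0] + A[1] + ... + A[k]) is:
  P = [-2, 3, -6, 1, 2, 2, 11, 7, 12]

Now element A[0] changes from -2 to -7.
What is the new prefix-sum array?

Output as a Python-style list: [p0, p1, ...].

Change: A[0] -2 -> -7, delta = -5
P[k] for k < 0: unchanged (A[0] not included)
P[k] for k >= 0: shift by delta = -5
  P[0] = -2 + -5 = -7
  P[1] = 3 + -5 = -2
  P[2] = -6 + -5 = -11
  P[3] = 1 + -5 = -4
  P[4] = 2 + -5 = -3
  P[5] = 2 + -5 = -3
  P[6] = 11 + -5 = 6
  P[7] = 7 + -5 = 2
  P[8] = 12 + -5 = 7

Answer: [-7, -2, -11, -4, -3, -3, 6, 2, 7]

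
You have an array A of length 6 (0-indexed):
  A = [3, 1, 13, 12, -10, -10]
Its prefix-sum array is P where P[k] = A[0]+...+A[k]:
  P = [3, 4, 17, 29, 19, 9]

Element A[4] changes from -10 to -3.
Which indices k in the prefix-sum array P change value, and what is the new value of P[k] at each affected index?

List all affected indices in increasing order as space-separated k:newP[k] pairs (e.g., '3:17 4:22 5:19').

Answer: 4:26 5:16

Derivation:
P[k] = A[0] + ... + A[k]
P[k] includes A[4] iff k >= 4
Affected indices: 4, 5, ..., 5; delta = 7
  P[4]: 19 + 7 = 26
  P[5]: 9 + 7 = 16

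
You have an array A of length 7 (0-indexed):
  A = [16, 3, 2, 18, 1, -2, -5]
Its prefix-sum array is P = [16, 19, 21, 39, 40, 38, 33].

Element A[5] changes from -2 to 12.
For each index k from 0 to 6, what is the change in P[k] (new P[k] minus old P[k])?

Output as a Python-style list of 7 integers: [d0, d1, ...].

Element change: A[5] -2 -> 12, delta = 14
For k < 5: P[k] unchanged, delta_P[k] = 0
For k >= 5: P[k] shifts by exactly 14
Delta array: [0, 0, 0, 0, 0, 14, 14]

Answer: [0, 0, 0, 0, 0, 14, 14]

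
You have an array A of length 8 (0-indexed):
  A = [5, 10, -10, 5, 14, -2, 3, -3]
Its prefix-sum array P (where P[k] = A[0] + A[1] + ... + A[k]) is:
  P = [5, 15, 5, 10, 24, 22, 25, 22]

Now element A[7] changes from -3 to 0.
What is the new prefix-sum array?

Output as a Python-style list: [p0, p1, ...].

Change: A[7] -3 -> 0, delta = 3
P[k] for k < 7: unchanged (A[7] not included)
P[k] for k >= 7: shift by delta = 3
  P[0] = 5 + 0 = 5
  P[1] = 15 + 0 = 15
  P[2] = 5 + 0 = 5
  P[3] = 10 + 0 = 10
  P[4] = 24 + 0 = 24
  P[5] = 22 + 0 = 22
  P[6] = 25 + 0 = 25
  P[7] = 22 + 3 = 25

Answer: [5, 15, 5, 10, 24, 22, 25, 25]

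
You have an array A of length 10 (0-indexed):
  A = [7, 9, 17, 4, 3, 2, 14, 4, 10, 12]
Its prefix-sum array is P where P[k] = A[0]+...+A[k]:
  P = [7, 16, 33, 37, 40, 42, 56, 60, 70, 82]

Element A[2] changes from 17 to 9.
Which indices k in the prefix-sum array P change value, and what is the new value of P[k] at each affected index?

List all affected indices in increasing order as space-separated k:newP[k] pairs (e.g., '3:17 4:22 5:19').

Answer: 2:25 3:29 4:32 5:34 6:48 7:52 8:62 9:74

Derivation:
P[k] = A[0] + ... + A[k]
P[k] includes A[2] iff k >= 2
Affected indices: 2, 3, ..., 9; delta = -8
  P[2]: 33 + -8 = 25
  P[3]: 37 + -8 = 29
  P[4]: 40 + -8 = 32
  P[5]: 42 + -8 = 34
  P[6]: 56 + -8 = 48
  P[7]: 60 + -8 = 52
  P[8]: 70 + -8 = 62
  P[9]: 82 + -8 = 74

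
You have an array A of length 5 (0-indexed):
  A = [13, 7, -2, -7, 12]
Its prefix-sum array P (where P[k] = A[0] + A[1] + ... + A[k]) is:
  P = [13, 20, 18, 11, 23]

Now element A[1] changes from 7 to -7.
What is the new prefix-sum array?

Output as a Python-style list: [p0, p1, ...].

Answer: [13, 6, 4, -3, 9]

Derivation:
Change: A[1] 7 -> -7, delta = -14
P[k] for k < 1: unchanged (A[1] not included)
P[k] for k >= 1: shift by delta = -14
  P[0] = 13 + 0 = 13
  P[1] = 20 + -14 = 6
  P[2] = 18 + -14 = 4
  P[3] = 11 + -14 = -3
  P[4] = 23 + -14 = 9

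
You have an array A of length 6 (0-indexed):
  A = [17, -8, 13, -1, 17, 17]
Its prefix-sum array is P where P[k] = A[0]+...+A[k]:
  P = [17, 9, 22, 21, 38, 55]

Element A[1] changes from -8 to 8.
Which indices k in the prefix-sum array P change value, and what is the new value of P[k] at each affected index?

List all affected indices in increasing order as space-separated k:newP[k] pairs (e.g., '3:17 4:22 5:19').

Answer: 1:25 2:38 3:37 4:54 5:71

Derivation:
P[k] = A[0] + ... + A[k]
P[k] includes A[1] iff k >= 1
Affected indices: 1, 2, ..., 5; delta = 16
  P[1]: 9 + 16 = 25
  P[2]: 22 + 16 = 38
  P[3]: 21 + 16 = 37
  P[4]: 38 + 16 = 54
  P[5]: 55 + 16 = 71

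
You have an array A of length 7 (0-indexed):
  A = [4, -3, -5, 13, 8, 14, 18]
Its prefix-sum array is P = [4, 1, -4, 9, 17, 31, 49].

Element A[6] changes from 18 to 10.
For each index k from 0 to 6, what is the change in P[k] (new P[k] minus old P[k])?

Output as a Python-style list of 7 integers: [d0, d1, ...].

Answer: [0, 0, 0, 0, 0, 0, -8]

Derivation:
Element change: A[6] 18 -> 10, delta = -8
For k < 6: P[k] unchanged, delta_P[k] = 0
For k >= 6: P[k] shifts by exactly -8
Delta array: [0, 0, 0, 0, 0, 0, -8]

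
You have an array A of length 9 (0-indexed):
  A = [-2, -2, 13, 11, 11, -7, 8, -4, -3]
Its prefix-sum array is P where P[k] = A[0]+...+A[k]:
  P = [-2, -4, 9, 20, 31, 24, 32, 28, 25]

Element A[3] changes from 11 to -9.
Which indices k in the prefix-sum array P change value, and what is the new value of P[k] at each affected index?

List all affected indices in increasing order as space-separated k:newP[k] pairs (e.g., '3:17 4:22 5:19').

Answer: 3:0 4:11 5:4 6:12 7:8 8:5

Derivation:
P[k] = A[0] + ... + A[k]
P[k] includes A[3] iff k >= 3
Affected indices: 3, 4, ..., 8; delta = -20
  P[3]: 20 + -20 = 0
  P[4]: 31 + -20 = 11
  P[5]: 24 + -20 = 4
  P[6]: 32 + -20 = 12
  P[7]: 28 + -20 = 8
  P[8]: 25 + -20 = 5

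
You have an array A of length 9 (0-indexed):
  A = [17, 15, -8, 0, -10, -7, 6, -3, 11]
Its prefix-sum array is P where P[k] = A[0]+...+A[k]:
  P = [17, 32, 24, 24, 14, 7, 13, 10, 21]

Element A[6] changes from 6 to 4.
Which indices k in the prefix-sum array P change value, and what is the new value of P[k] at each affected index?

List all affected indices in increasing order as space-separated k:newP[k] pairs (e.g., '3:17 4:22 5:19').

P[k] = A[0] + ... + A[k]
P[k] includes A[6] iff k >= 6
Affected indices: 6, 7, ..., 8; delta = -2
  P[6]: 13 + -2 = 11
  P[7]: 10 + -2 = 8
  P[8]: 21 + -2 = 19

Answer: 6:11 7:8 8:19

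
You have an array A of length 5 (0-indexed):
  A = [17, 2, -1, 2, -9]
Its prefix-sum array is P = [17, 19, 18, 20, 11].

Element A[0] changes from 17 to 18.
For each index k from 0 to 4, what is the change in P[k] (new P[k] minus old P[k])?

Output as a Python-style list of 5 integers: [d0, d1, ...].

Element change: A[0] 17 -> 18, delta = 1
For k < 0: P[k] unchanged, delta_P[k] = 0
For k >= 0: P[k] shifts by exactly 1
Delta array: [1, 1, 1, 1, 1]

Answer: [1, 1, 1, 1, 1]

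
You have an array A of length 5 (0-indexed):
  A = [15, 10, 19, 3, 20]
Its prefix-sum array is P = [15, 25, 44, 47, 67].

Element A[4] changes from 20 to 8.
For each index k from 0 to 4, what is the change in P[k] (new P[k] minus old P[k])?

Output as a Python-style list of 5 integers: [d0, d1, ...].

Answer: [0, 0, 0, 0, -12]

Derivation:
Element change: A[4] 20 -> 8, delta = -12
For k < 4: P[k] unchanged, delta_P[k] = 0
For k >= 4: P[k] shifts by exactly -12
Delta array: [0, 0, 0, 0, -12]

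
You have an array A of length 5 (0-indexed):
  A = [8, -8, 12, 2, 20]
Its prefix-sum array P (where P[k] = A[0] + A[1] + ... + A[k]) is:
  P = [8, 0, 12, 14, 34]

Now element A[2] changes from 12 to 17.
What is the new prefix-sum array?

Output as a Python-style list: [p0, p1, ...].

Answer: [8, 0, 17, 19, 39]

Derivation:
Change: A[2] 12 -> 17, delta = 5
P[k] for k < 2: unchanged (A[2] not included)
P[k] for k >= 2: shift by delta = 5
  P[0] = 8 + 0 = 8
  P[1] = 0 + 0 = 0
  P[2] = 12 + 5 = 17
  P[3] = 14 + 5 = 19
  P[4] = 34 + 5 = 39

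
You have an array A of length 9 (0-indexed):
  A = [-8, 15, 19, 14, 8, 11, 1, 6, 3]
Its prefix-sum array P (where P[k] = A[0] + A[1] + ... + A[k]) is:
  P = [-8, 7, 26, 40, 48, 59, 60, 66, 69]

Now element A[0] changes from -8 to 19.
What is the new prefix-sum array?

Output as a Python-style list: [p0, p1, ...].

Change: A[0] -8 -> 19, delta = 27
P[k] for k < 0: unchanged (A[0] not included)
P[k] for k >= 0: shift by delta = 27
  P[0] = -8 + 27 = 19
  P[1] = 7 + 27 = 34
  P[2] = 26 + 27 = 53
  P[3] = 40 + 27 = 67
  P[4] = 48 + 27 = 75
  P[5] = 59 + 27 = 86
  P[6] = 60 + 27 = 87
  P[7] = 66 + 27 = 93
  P[8] = 69 + 27 = 96

Answer: [19, 34, 53, 67, 75, 86, 87, 93, 96]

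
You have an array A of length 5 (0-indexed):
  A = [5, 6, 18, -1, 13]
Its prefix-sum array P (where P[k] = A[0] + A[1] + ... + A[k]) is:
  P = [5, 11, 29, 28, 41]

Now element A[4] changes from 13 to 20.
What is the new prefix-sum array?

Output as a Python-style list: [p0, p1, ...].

Change: A[4] 13 -> 20, delta = 7
P[k] for k < 4: unchanged (A[4] not included)
P[k] for k >= 4: shift by delta = 7
  P[0] = 5 + 0 = 5
  P[1] = 11 + 0 = 11
  P[2] = 29 + 0 = 29
  P[3] = 28 + 0 = 28
  P[4] = 41 + 7 = 48

Answer: [5, 11, 29, 28, 48]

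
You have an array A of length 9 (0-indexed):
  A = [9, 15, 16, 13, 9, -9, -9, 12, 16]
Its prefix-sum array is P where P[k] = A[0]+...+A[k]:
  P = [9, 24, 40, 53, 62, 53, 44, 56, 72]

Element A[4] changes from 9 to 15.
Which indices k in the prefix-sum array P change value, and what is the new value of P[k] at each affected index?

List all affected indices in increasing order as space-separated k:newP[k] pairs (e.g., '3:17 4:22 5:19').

P[k] = A[0] + ... + A[k]
P[k] includes A[4] iff k >= 4
Affected indices: 4, 5, ..., 8; delta = 6
  P[4]: 62 + 6 = 68
  P[5]: 53 + 6 = 59
  P[6]: 44 + 6 = 50
  P[7]: 56 + 6 = 62
  P[8]: 72 + 6 = 78

Answer: 4:68 5:59 6:50 7:62 8:78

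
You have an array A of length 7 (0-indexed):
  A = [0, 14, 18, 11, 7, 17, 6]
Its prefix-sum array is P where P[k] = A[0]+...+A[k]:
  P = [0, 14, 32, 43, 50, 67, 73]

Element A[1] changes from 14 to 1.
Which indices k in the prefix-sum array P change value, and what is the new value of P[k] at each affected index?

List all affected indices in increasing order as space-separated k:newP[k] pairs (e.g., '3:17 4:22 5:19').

P[k] = A[0] + ... + A[k]
P[k] includes A[1] iff k >= 1
Affected indices: 1, 2, ..., 6; delta = -13
  P[1]: 14 + -13 = 1
  P[2]: 32 + -13 = 19
  P[3]: 43 + -13 = 30
  P[4]: 50 + -13 = 37
  P[5]: 67 + -13 = 54
  P[6]: 73 + -13 = 60

Answer: 1:1 2:19 3:30 4:37 5:54 6:60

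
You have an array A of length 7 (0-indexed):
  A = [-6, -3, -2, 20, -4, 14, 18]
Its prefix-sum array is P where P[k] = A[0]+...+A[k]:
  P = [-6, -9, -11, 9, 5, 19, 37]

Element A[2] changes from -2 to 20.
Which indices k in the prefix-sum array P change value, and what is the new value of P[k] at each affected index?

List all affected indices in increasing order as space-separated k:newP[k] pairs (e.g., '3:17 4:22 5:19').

Answer: 2:11 3:31 4:27 5:41 6:59

Derivation:
P[k] = A[0] + ... + A[k]
P[k] includes A[2] iff k >= 2
Affected indices: 2, 3, ..., 6; delta = 22
  P[2]: -11 + 22 = 11
  P[3]: 9 + 22 = 31
  P[4]: 5 + 22 = 27
  P[5]: 19 + 22 = 41
  P[6]: 37 + 22 = 59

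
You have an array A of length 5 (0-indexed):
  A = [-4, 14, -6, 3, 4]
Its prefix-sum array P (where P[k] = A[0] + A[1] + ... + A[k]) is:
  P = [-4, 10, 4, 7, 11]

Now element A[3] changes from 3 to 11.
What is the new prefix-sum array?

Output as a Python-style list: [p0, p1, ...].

Answer: [-4, 10, 4, 15, 19]

Derivation:
Change: A[3] 3 -> 11, delta = 8
P[k] for k < 3: unchanged (A[3] not included)
P[k] for k >= 3: shift by delta = 8
  P[0] = -4 + 0 = -4
  P[1] = 10 + 0 = 10
  P[2] = 4 + 0 = 4
  P[3] = 7 + 8 = 15
  P[4] = 11 + 8 = 19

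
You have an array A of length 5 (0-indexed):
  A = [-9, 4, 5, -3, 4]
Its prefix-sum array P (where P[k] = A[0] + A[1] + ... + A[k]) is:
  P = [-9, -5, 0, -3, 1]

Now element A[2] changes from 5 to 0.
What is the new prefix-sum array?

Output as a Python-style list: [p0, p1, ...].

Answer: [-9, -5, -5, -8, -4]

Derivation:
Change: A[2] 5 -> 0, delta = -5
P[k] for k < 2: unchanged (A[2] not included)
P[k] for k >= 2: shift by delta = -5
  P[0] = -9 + 0 = -9
  P[1] = -5 + 0 = -5
  P[2] = 0 + -5 = -5
  P[3] = -3 + -5 = -8
  P[4] = 1 + -5 = -4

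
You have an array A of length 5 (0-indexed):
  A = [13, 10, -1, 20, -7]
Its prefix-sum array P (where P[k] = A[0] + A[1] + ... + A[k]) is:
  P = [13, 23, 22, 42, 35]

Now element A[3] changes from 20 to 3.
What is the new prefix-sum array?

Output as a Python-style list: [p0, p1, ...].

Change: A[3] 20 -> 3, delta = -17
P[k] for k < 3: unchanged (A[3] not included)
P[k] for k >= 3: shift by delta = -17
  P[0] = 13 + 0 = 13
  P[1] = 23 + 0 = 23
  P[2] = 22 + 0 = 22
  P[3] = 42 + -17 = 25
  P[4] = 35 + -17 = 18

Answer: [13, 23, 22, 25, 18]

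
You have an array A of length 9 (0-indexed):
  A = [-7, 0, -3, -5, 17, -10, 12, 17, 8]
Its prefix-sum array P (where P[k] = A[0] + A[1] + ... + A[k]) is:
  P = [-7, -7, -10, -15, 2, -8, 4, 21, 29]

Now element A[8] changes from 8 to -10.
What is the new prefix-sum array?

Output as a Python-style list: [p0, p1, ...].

Change: A[8] 8 -> -10, delta = -18
P[k] for k < 8: unchanged (A[8] not included)
P[k] for k >= 8: shift by delta = -18
  P[0] = -7 + 0 = -7
  P[1] = -7 + 0 = -7
  P[2] = -10 + 0 = -10
  P[3] = -15 + 0 = -15
  P[4] = 2 + 0 = 2
  P[5] = -8 + 0 = -8
  P[6] = 4 + 0 = 4
  P[7] = 21 + 0 = 21
  P[8] = 29 + -18 = 11

Answer: [-7, -7, -10, -15, 2, -8, 4, 21, 11]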